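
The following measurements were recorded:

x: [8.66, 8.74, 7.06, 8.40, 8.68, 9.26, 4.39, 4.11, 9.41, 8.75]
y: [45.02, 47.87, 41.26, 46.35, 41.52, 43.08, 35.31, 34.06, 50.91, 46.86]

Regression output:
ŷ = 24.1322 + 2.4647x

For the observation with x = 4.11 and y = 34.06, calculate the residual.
Residual = -0.2021

The residual is the difference between the actual value and the predicted value:

Residual = y - ŷ

Step 1: Calculate predicted value
ŷ = 24.1322 + 2.4647 × 4.11
ŷ = 34.2621

Step 2: Calculate residual
Residual = 34.06 - 34.2621
Residual = -0.2021

Interpretation: the model overestimates the actual value by 0.2021 at this point (negative residual → observation lies below the fitted line).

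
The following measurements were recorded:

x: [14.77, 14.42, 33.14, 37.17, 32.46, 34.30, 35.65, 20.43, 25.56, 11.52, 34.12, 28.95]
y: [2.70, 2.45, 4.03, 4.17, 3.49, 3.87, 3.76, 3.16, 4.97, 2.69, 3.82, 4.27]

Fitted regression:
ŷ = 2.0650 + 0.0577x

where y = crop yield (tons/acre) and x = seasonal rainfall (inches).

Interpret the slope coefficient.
For each additional inch of rainfall, predicted crop yield increases by approximately 0.0577 tons/acre.

The slope coefficient β₁ = 0.0577 represents the marginal effect of rainfall on crop yield.

Interpretation:
- Rainfall up by 1 inch → predicted crop yield increases by 0.0577 tons/acre
- The effect is assumed constant over the observed range of x (linearity)

The intercept β₀ = 2.0650 is the predicted crop yield when rainfall = 0; since the smallest observed x is 11.52, this is an extrapolation and mainly anchors the line.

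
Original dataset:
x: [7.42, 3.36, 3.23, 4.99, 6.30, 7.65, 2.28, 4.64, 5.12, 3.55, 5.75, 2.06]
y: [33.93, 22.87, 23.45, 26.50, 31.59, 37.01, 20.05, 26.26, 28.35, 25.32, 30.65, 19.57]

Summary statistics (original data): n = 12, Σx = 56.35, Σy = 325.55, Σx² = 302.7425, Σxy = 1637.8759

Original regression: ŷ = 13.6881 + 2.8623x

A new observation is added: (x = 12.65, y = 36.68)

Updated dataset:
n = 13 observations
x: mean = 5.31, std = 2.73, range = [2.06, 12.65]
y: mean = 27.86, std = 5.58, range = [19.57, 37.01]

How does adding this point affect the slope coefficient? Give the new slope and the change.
The slope changes from 2.8623 to 1.8571 (change of -1.0052, or -35.1%).

The new point has HIGH LEVERAGE: x = 12.65 is far from the original mean x̄ = 56.35/12 ≈ 4.70 (original range [2.06, 7.65]).

Step 1: Update the sums with the new point (n goes from 12 to 13)
Σx  = 56.35 + 12.65 = 69.00
Σy  = 325.55 + 36.68 = 362.23
Σx² = 302.7425 + 12.65² = 302.7425 + 160.0225 = 462.7650
Σxy = 1637.8759 + 12.65×36.68 = 1637.8759 + 464.0020 = 2101.8779

Step 2: Recompute the slope with b₁ = (nΣxy − ΣxΣy) / (nΣx² − (Σx)²)
Numerator   = 13×2101.8779 − 69.00×362.23 = 27324.4127 − 24993.8700 = 2330.5427
Denominator = 13×462.7650 − 69.00² = 6015.9450 − 4761.0000 = 1254.9450
b₁(new) = 2330.5427 / 1254.9450 = 1.8571

(Same formula on the original sums: (12×1637.8759 − 56.35×325.55) / (12×302.7425 − 56.35²) = 1309.7683 / 457.5875 = 2.8623, matching the given fit.)

Step 3: Change in slope
Δβ₁ = 1.8571 − 2.8623 = -1.0052
Relative change = -1.0052 / 2.8623 × 100% = -35.1%
→ the slope decreases when the point is added.

A high-leverage point only changes the slope if it is off the original line; here y = 36.68 is below the original trend, so the slope decreases.
In practice: investigate whether it comes from the same population as the rest of the sample.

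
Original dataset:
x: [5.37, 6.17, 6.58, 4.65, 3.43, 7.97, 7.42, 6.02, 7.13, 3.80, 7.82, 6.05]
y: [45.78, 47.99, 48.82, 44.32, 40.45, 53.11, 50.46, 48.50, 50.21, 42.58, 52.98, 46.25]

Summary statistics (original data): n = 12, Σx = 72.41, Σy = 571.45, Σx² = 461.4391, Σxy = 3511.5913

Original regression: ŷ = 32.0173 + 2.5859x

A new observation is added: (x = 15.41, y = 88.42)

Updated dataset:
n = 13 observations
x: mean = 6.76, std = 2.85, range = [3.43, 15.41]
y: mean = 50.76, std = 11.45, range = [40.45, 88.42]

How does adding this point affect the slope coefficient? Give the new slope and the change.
New slope β₁ = 3.9420 versus 2.5859 before: a change of +1.3561 (+52.4%).

x = 15.41 lies well outside the original x-range [3.43, 7.97] (x̄ ≈ 6.03), so this observation has high leverage and can move the slope substantially.

Step 1: Update the sums with the new point (n goes from 12 to 13)
Σx  = 72.41 + 15.41 = 87.82
Σy  = 571.45 + 88.42 = 659.87
Σx² = 461.4391 + 15.41² = 461.4391 + 237.4681 = 698.9072
Σxy = 3511.5913 + 15.41×88.42 = 3511.5913 + 1362.5522 = 4874.1435

Step 2: Recompute the slope with b₁ = (nΣxy − ΣxΣy) / (nΣx² − (Σx)²)
Numerator   = 13×4874.1435 − 87.82×659.87 = 63363.8655 − 57949.7834 = 5414.0821
Denominator = 13×698.9072 − 87.82² = 9085.7936 − 7712.3524 = 1373.4412
b₁(new) = 5414.0821 / 1373.4412 = 3.9420

(Same formula on the original sums: (12×3511.5913 − 72.41×571.45) / (12×461.4391 − 72.41²) = 760.4011 / 294.0611 = 2.5859, matching the given fit.)

Step 3: Change in slope
Δβ₁ = 3.9420 − 2.5859 = +1.3561
Relative change = +1.3561 / 2.5859 × 100% = +52.4%
→ the slope increases when the point is added.

Because the point sits above the extension of the original line at a high-leverage x, it tilts the fit up.
In practice: refit with and without it and report both if conclusions differ.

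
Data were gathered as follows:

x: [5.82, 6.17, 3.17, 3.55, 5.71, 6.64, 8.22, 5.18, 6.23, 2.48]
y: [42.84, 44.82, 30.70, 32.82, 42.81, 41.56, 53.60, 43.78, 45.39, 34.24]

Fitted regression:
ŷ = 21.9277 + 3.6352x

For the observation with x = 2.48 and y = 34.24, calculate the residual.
Residual = 3.2970

The residual is the difference between the actual value and the predicted value:

Residual = y - ŷ

Step 1: Calculate predicted value
ŷ = 21.9277 + 3.6352 × 2.48
ŷ = 30.9430

Step 2: Calculate residual
Residual = 34.24 - 30.9430
Residual = 3.2970

Sign check: y > ŷ, so the point is above the line and the fit underestimates here.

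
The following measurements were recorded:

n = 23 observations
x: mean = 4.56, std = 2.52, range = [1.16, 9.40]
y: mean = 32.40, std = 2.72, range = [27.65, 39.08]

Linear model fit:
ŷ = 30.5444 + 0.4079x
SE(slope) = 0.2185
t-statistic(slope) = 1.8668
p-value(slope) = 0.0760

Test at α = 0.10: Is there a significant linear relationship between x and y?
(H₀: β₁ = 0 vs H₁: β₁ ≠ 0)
Reject H₀: p-value = 0.0760 < α = 0.10. The linear relationship is significant at the 10% level.

Hypothesis test for the slope coefficient:

H₀: β₁ = 0 (no linear relationship)
H₁: β₁ ≠ 0 (linear relationship exists)

Test statistic: t = β̂₁ / SE(β̂₁) = 0.4079 / 0.2185 = 1.8668

With df = 21, the two-sided p-value for |t| = 1.8668 is 0.0760.

Decision rule: reject H₀ if p-value < α.
p-value = 0.0760 < α = 0.10 → reject H₀.

There is sufficient evidence at the 10% significance level to conclude that a linear relationship exists between x and y.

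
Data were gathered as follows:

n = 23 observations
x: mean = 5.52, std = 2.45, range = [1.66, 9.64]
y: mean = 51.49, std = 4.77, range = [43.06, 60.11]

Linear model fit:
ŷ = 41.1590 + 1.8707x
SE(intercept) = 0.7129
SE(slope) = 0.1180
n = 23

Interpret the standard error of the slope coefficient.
The slope 1.8707 is pinned down to within about ±0.1180 (one SE) by these data — relative uncertainty 6.3%, i.e. precise.

SE(β̂₁) = 0.1180 says: if we drew many samples of n = 23 from the same population and refit each time, the fitted slopes would scatter with a standard deviation of roughly 0.1180 around the true β₁.

Relative precision:
- SE / |β̂₁| = 0.1180 / 1.8707 = 6.3%
- Rule of thumb (under 20%: precise; 20% to under 50%: moderately precise; 50% or more: imprecise) → precise

Rough 95% range (±2 SE): 1.8707 ± 0.2360 → (1.6347, 2.1067).

What drives SE(β̂₁): larger n (here n = 23) → smaller SE; more residual scatter → larger SE.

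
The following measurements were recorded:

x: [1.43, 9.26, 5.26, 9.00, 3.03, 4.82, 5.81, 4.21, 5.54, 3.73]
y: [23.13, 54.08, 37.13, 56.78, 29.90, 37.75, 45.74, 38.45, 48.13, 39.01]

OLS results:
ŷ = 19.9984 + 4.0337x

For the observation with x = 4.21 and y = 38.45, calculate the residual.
Residual = 1.4697

The residual is the difference between the actual value and the predicted value:

Residual = y - ŷ

Step 1: Calculate predicted value
ŷ = 19.9984 + 4.0337 × 4.21
ŷ = 36.9803

Step 2: Calculate residual
Residual = 38.45 - 36.9803
Residual = 1.4697

The residual is positive, so the observed y = 38.45 sits above the regression line (the line underestimates it by 1.4697).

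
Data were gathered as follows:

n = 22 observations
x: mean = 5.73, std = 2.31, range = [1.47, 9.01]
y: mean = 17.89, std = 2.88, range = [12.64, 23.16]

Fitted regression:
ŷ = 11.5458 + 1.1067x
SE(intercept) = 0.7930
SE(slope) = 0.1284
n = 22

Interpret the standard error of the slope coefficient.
SE(slope) = 0.1284 measures the uncertainty in the estimated slope. The coefficient is estimated precisely (SE/|β̂₁| = 11.6%).

What SE measures:
- The standard error quantifies the sampling variability of the coefficient estimate
- It is the estimated standard deviation of β̂₁ across hypothetical repeated samples of the same size
- Smaller SE → more precise estimate

Relative precision:
- SE / |β̂₁| = 0.1284 / 1.1067 = 11.6%
- Rule of thumb (under 20%: precise; 20% to under 50%: moderately precise; 50% or more: imprecise) → precise

Rough 95% range (±2 SE): 1.1067 ± 0.2568 → (0.8499, 1.3635).

What drives SE(β̂₁): more residual scatter → larger SE.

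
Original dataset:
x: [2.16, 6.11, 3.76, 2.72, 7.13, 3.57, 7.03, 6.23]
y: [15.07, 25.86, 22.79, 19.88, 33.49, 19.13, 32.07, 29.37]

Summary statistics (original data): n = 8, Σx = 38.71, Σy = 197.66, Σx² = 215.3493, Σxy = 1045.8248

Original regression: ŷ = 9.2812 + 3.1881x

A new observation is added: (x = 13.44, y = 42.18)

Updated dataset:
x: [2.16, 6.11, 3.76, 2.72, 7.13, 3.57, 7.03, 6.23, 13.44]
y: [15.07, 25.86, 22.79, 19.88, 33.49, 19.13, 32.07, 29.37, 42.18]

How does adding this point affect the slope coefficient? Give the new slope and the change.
Adding the point moves β₁ from 3.1881 to 2.3772, i.e. it decreases by 0.8109 (-25.4%).

x = 13.44 lies well outside the original x-range [2.16, 7.13] (x̄ ≈ 4.84), so this observation has high leverage and can move the slope substantially.

Step 1: Update the sums with the new point (n goes from 8 to 9)
Σx  = 38.71 + 13.44 = 52.15
Σy  = 197.66 + 42.18 = 239.84
Σx² = 215.3493 + 13.44² = 215.3493 + 180.6336 = 395.9829
Σxy = 1045.8248 + 13.44×42.18 = 1045.8248 + 566.8992 = 1612.7240

Step 2: Recompute the slope with b₁ = (nΣxy − ΣxΣy) / (nΣx² − (Σx)²)
Numerator   = 9×1612.7240 − 52.15×239.84 = 14514.5160 − 12507.6560 = 2006.8600
Denominator = 9×395.9829 − 52.15² = 3563.8461 − 2719.6225 = 844.2236
b₁(new) = 2006.8600 / 844.2236 = 2.3772

(Same formula on the original sums: (8×1045.8248 − 38.71×197.66) / (8×215.3493 − 38.71²) = 715.1798 / 224.3303 = 3.1881, matching the given fit.)

Step 3: Change in slope
Δβ₁ = 2.3772 − 3.1881 = -0.8109
Relative change = -0.8109 / 3.1881 × 100% = -25.4%
→ the slope decreases when the point is added.

A high-leverage point only changes the slope if it is off the original line; here y = 42.18 is below the original trend, so the slope decreases.
In practice: investigate whether it comes from the same population as the rest of the sample; refit with and without it and report both if conclusions differ.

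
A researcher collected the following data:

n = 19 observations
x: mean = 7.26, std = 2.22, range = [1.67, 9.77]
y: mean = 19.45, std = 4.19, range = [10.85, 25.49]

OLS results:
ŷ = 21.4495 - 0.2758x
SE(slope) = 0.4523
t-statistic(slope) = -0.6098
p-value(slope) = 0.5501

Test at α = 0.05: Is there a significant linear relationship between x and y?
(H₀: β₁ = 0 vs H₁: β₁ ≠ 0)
p-value = 0.5501 ≥ α = 0.05, so we fail to reject H₀. The relationship is not significant.

Hypothesis test for the slope coefficient:

H₀: β₁ = 0 (no linear relationship)
H₁: β₁ ≠ 0 (linear relationship exists)

Test statistic: t = β̂₁ / SE(β̂₁) = -0.2758 / 0.4523 = -0.6098

p = 0.5501: how often a slope estimate this far from 0 (in SE units) would arise by chance if β₁ were truly 0.

Decision rule: reject H₀ if p-value < α.
p-value = 0.5501 ≥ α = 0.05 → fail to reject H₀.

There is not sufficient evidence at the 5% significance level to conclude that a linear relationship exists between x and y.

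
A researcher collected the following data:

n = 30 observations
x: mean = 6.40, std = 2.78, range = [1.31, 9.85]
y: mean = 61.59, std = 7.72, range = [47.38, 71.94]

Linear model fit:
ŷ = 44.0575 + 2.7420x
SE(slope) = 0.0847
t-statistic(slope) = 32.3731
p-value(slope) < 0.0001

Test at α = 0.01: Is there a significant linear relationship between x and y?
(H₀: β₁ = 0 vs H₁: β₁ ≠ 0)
p-value < 0.0001 < α = 0.01, so we reject H₀. The relationship is significant.

Hypothesis test for the slope coefficient:

H₀: β₁ = 0 (no linear relationship)
H₁: β₁ ≠ 0 (linear relationship exists)

Test statistic: t = β̂₁ / SE(β̂₁) = 2.7420 / 0.0847 = 32.3731

With df = 28, the two-sided p-value for |t| = 32.3731 is <0.0001.

Decision rule: reject H₀ if p-value < α.
p-value < 0.0001 < α = 0.01 → reject H₀.

There is sufficient evidence at the 1% significance level to conclude that a linear relationship exists between x and y.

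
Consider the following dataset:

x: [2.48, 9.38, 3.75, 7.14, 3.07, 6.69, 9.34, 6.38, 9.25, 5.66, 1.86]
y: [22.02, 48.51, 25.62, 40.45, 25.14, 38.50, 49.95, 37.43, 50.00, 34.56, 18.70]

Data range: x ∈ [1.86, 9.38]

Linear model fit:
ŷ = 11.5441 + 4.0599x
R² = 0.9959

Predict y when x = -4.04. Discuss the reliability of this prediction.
ŷ = -4.8579 (extrapolation — x = -4.04 lies outside [1.86, 9.38], so reliability is low).

Prediction calculation:
ŷ = 11.5441 + 4.0599 × (-4.04)
ŷ = -4.8579

Reliability:
- Data range: x ∈ [1.86, 9.38]
- Prediction point: x = -4.04 is 5.90 units below the observed range → this is EXTRAPOLATION, not interpolation

Why that matters here:
- The standard error of prediction grows with (x − x̄)², and x = -4.04 is far from x̄ = 5.91
- Real relationships often flatten, saturate, or turn nonlinear at extremes

Report the number if required, but flag clearly that it is an extrapolation.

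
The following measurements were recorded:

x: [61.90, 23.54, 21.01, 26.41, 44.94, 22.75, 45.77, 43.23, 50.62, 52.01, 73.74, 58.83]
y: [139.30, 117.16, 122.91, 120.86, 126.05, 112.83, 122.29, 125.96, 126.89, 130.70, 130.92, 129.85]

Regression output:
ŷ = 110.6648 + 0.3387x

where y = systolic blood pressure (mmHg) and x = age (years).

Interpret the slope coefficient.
An increase of one year in age is associated with a 0.3387 mmHg increase in predicted blood pressure.

The slope β₁ = 0.3387 gives the rate at which the fitted blood pressure changes with age.

Interpretation:
- Age up by 1 year → predicted blood pressure increases by 0.3387 mmHg
- This is a linear approximation: the same per-unit change is assumed across the whole observed x range
- The slope describes association in these data, not necessarily a causal effect

The intercept β₀ = 110.6648 is the predicted blood pressure when age = 0; since the smallest observed x is 21.01, this is an extrapolation and mainly anchors the line.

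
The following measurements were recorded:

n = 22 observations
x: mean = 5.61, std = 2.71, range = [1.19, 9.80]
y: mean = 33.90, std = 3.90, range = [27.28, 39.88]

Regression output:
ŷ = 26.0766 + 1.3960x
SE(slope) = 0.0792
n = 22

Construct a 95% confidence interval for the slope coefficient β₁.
The 95% CI for β₁ is (1.2308, 1.5612)

Confidence interval for the slope:

The 95% CI for β₁ is: β̂₁ ± t*(α/2, n-2) × SE(β̂₁)

Step 1: Find critical t-value
- Confidence level = 0.95
- Degrees of freedom = n - 2 = 22 - 2 = 20
- t*(α/2, 20) = 2.0860

Step 2: Calculate margin of error
Margin = 2.0860 × 0.0792 = 0.1652

Step 3: Construct interval
CI = 1.3960 ± 0.1652
CI = (1.2308, 1.5612)

Interpretation: We are 95% confident that the true slope β₁ lies between 1.2308 and 1.5612.
Since 0 is outside the interval, a two-sided test at α = 0.05 would reject H₀: β₁ = 0.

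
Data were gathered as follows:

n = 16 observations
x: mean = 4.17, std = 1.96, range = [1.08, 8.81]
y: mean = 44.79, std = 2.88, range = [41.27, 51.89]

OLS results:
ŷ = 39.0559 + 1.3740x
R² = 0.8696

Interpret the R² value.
R² = 0.8696 means 86.96% of the variation in y is explained by the linear relationship with x. This indicates a strong fit.

R² (coefficient of determination) measures the proportion of variance in y explained by the regression model.

Here R² = 0.8696:
- Explained: 86.96% of the variation in y
- Unexplained (residual): 100% − 86.96% = 13.04%
- Rule of thumb (below 0.3 weak; 0.3 to below 0.7 moderate; 0.7 and above strong) → strong

Calculation: R² = 1 − (SS_res / SS_tot), where SS_res is the sum of squared residuals and SS_tot the total sum of squares.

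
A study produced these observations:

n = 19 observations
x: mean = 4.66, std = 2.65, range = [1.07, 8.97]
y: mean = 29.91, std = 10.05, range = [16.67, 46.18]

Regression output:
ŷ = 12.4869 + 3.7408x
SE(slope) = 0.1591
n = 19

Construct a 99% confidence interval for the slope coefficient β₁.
The 99% CI for β₁ is (3.2797, 4.2019)

Confidence interval for the slope:

The 99% CI for β₁ is: β̂₁ ± t*(α/2, n-2) × SE(β̂₁)

Step 1: Find critical t-value
- Confidence level = 0.99
- Degrees of freedom = n - 2 = 19 - 2 = 17
- t*(α/2, 17) = 2.8982

Step 2: Calculate margin of error
Margin = 2.8982 × 0.1591 = 0.4611

Step 3: Construct interval
CI = 3.7408 ± 0.4611
CI = (3.2797, 4.2019)

Interpretation: each one-unit increase in x is associated with a change in mean y of between 3.2797 and 4.2019, with 99% confidence.
The interval does not include 0, suggesting a significant linear relationship.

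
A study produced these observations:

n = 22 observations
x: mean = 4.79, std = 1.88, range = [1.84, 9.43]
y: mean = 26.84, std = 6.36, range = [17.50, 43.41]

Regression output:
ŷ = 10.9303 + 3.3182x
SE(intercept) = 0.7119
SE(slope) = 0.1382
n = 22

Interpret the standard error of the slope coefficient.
The slope 3.3182 is pinned down to within about ±0.1382 (one SE) by these data — relative uncertainty 4.2%, i.e. precise.

What SE measures:
- The standard error quantifies the sampling variability of the coefficient estimate
- It is the estimated standard deviation of β̂₁ across hypothetical repeated samples of the same size
- Smaller SE → more precise estimate

Relative precision:
- SE / |β̂₁| = 0.1382 / 3.3182 = 4.2%
- Rule of thumb (under 20%: precise; 20% to under 50%: moderately precise; 50% or more: imprecise) → precise

Rough 95% range (±2 SE): 3.3182 ± 0.2764 → (3.0418, 3.5946).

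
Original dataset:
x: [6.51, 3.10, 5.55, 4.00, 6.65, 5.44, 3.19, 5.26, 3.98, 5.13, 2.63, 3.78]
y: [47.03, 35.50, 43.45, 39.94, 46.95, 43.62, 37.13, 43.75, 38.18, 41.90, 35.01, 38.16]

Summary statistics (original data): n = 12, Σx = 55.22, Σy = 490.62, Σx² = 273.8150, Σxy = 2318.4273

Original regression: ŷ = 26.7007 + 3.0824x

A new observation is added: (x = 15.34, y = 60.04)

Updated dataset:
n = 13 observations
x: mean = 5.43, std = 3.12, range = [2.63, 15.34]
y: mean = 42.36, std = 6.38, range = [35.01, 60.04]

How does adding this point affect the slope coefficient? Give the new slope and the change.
Adding the point moves β₁ from 3.0824 to 1.9867, i.e. it decreases by 1.0957 (-35.5%).

x = 15.34 lies well outside the original x-range [2.63, 6.65] (x̄ ≈ 4.60), so this observation has high leverage and can move the slope substantially.

Step 1: Update the sums with the new point (n goes from 12 to 13)
Σx  = 55.22 + 15.34 = 70.56
Σy  = 490.62 + 60.04 = 550.66
Σx² = 273.8150 + 15.34² = 273.8150 + 235.3156 = 509.1306
Σxy = 2318.4273 + 15.34×60.04 = 2318.4273 + 921.0136 = 3239.4409

Step 2: Recompute the slope with b₁ = (nΣxy − ΣxΣy) / (nΣx² − (Σx)²)
Numerator   = 13×3239.4409 − 70.56×550.66 = 42112.7317 − 38854.5696 = 3258.1621
Denominator = 13×509.1306 − 70.56² = 6618.6978 − 4978.7136 = 1639.9842
b₁(new) = 3258.1621 / 1639.9842 = 1.9867

(Same formula on the original sums: (12×2318.4273 − 55.22×490.62) / (12×273.8150 − 55.22²) = 729.0912 / 236.5316 = 3.0824, matching the given fit.)

Step 3: Change in slope
Δβ₁ = 1.9867 − 3.0824 = -1.0957
Relative change = -1.0957 / 3.0824 × 100% = -35.5%
→ the slope decreases when the point is added.

Because the point sits below the extension of the original line at a high-leverage x, it tilts the fit down.
In practice: investigate whether it comes from the same population as the rest of the sample; check such a point for data-entry or measurement error.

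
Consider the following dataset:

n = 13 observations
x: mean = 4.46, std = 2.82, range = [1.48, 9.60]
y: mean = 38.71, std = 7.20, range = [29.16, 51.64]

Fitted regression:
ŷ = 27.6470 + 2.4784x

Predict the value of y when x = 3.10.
ŷ = 35.3300

To predict y for x = 3.10, substitute into the regression equation:

ŷ = 27.6470 + 2.4784 × 3.10
ŷ = 27.6470 + 7.6830
ŷ = 35.3300

This is the fitted mean response at that x — an individual observation would come with a wider prediction interval.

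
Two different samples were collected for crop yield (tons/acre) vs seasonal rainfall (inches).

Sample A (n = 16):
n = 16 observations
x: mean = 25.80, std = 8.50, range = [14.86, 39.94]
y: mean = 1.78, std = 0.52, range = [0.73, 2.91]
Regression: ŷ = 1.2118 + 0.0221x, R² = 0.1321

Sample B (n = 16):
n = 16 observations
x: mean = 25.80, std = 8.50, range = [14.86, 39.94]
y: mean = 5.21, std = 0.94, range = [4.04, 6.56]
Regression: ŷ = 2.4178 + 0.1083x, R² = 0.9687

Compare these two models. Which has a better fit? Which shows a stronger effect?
Model B has the better fit (R² = 0.9687 vs 0.1321). Model B shows the stronger effect (|β₁| = 0.1083 vs 0.0221).

Model Comparison:

Goodness of fit (R²):
- Model A: R² = 0.1321 → 13.21% of variance in crop yield explained
- Model B: R² = 0.9687 → 96.87% of variance in crop yield explained
- 0.9687 > 0.1321 → Model B has the better fit

Strength of effect — compare |β₁|:
- Model A: β₁ = 0.0221 → predicted crop yield rises 0.0221 tons/acre per additional inch of rainfall
- Model B: β₁ = 0.1083 → predicted crop yield rises 0.1083 tons/acre per additional inch of rainfall
- |0.0221| < |0.1083| → Model B shows the stronger marginal effect

Note: R² measures how tightly points cluster around the line; β₁ measures how steep the line is — they answer different questions.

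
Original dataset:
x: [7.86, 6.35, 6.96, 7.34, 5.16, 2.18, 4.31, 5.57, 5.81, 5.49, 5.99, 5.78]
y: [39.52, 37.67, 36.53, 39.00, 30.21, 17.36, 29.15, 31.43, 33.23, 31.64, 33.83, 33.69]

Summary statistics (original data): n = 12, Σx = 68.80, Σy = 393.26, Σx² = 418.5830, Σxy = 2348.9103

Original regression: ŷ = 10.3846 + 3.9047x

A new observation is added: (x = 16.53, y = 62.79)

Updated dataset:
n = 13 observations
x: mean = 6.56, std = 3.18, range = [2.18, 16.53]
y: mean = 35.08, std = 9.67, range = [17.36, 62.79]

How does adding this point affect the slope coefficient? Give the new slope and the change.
New slope β₁ = 2.9863 versus 3.9047 before: a change of -0.9184 (-23.5%).

x = 16.53 lies well outside the original x-range [2.18, 7.86] (x̄ ≈ 5.73), so this observation has high leverage and can move the slope substantially.

Step 1: Update the sums with the new point (n goes from 12 to 13)
Σx  = 68.80 + 16.53 = 85.33
Σy  = 393.26 + 62.79 = 456.05
Σx² = 418.5830 + 16.53² = 418.5830 + 273.2409 = 691.8239
Σxy = 2348.9103 + 16.53×62.79 = 2348.9103 + 1037.9187 = 3386.8290

Step 2: Recompute the slope with b₁ = (nΣxy − ΣxΣy) / (nΣx² − (Σx)²)
Numerator   = 13×3386.8290 − 85.33×456.05 = 44028.7770 − 38914.7465 = 5114.0305
Denominator = 13×691.8239 − 85.33² = 8993.7107 − 7281.2089 = 1712.5018
b₁(new) = 5114.0305 / 1712.5018 = 2.9863

(Same formula on the original sums: (12×2348.9103 − 68.80×393.26) / (12×418.5830 − 68.80²) = 1130.6356 / 289.5560 = 3.9047, matching the given fit.)

Step 3: Change in slope
Δβ₁ = 2.9863 − 3.9047 = -0.9184
Relative change = -0.9184 / 3.9047 × 100% = -23.5%
→ the slope decreases when the point is added.

A high-leverage point only changes the slope if it is off the original line; here y = 62.79 is below the original trend, so the slope decreases.
In practice: refit with and without it and report both if conclusions differ; examine leverage (hᵢ) and Cook's distance rather than deleting it automatically.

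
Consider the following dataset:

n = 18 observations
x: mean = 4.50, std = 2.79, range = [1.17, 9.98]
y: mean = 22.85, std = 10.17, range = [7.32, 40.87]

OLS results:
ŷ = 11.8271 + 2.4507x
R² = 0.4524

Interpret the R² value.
The model explains 45.24% of the variance in y (R² = 0.4524), leaving 54.76% unexplained; the fit is moderate.

R² = 1 − SS_res/SS_tot compares the residual scatter to the total scatter of y about its mean.

Here R² = 0.4524:
- Explained: 45.24% of the variation in y
- Unexplained (residual): 100% − 45.24% = 54.76%
- Rule of thumb (below 0.3 weak; 0.3 to below 0.7 moderate; 0.7 and above strong) → moderate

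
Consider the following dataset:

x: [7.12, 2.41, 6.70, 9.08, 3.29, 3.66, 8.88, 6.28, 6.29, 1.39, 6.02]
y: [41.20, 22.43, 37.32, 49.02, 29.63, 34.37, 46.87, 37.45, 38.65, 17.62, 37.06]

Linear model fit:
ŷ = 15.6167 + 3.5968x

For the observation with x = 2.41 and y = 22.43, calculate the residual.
Residual = -1.8550

The residual is the difference between the actual value and the predicted value:

Residual = y - ŷ

Step 1: Calculate predicted value
ŷ = 15.6167 + 3.5968 × 2.41
ŷ = 24.2850

Step 2: Calculate residual
Residual = 22.43 - 24.2850
Residual = -1.8550

Interpretation: the model overestimates the actual value by 1.8550 at this point (negative residual → observation lies below the fitted line).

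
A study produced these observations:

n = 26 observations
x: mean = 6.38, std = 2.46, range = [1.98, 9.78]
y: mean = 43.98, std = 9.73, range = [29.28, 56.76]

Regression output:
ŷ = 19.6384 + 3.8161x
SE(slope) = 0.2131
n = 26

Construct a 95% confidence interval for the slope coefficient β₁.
The 95% CI for β₁ is (3.3763, 4.2559)

Confidence interval for the slope:

The 95% CI for β₁ is: β̂₁ ± t*(α/2, n-2) × SE(β̂₁)

Step 1: Find critical t-value
- Confidence level = 0.95
- Degrees of freedom = n - 2 = 26 - 2 = 24
- t*(α/2, 24) = 2.0639

Step 2: Calculate margin of error
Margin = 2.0639 × 0.2131 = 0.4398

Step 3: Construct interval
CI = 3.8161 ± 0.4398
CI = (3.3763, 4.2559)

Interpretation: intervals built this way capture the true β₁ in 95% of repeated samples; here the plausible range for the per-unit effect of x on y is 3.3763 to 4.2559.
Since 0 is outside the interval, a two-sided test at α = 0.05 would reject H₀: β₁ = 0.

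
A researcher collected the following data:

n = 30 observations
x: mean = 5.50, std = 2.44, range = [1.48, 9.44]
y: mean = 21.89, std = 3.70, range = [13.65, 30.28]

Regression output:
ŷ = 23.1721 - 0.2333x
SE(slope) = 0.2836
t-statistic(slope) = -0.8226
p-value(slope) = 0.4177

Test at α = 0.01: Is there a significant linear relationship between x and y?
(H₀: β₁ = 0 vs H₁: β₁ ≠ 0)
p-value = 0.4177 ≥ α = 0.01, so we fail to reject H₀. The relationship is not significant.

Hypothesis test for the slope coefficient:

H₀: β₁ = 0 (no linear relationship)
H₁: β₁ ≠ 0 (linear relationship exists)

Test statistic: t = β̂₁ / SE(β̂₁) = -0.2333 / 0.2836 = -0.8226

The p-value (0.4177) is the probability, under H₀, of a t-statistic at least as extreme as |t| = 0.8226 (two-sided, df = n − 2 = 28).

Decision rule: reject H₀ if p-value < α.
p-value = 0.4177 ≥ α = 0.01 → fail to reject H₀.

Conclusion: the linear association between x and y is not significant at the 1% level.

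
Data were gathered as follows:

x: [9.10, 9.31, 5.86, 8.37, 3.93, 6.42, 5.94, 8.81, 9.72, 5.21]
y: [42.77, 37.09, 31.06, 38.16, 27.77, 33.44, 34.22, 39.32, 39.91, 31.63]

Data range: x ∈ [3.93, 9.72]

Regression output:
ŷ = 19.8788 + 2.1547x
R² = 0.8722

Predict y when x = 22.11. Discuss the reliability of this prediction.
ŷ = 67.5192, but this is extrapolation (above the data range [3.93, 9.72]) and may be unreliable.

Prediction calculation:
ŷ = 19.8788 + 2.1547 × 22.11
ŷ = 67.5192

Reliability:
- Data range: x ∈ [3.93, 9.72]
- Prediction point: x = 22.11 is 12.39 units above the observed range → this is EXTRAPOLATION, not interpolation

Why that matters here:
- There are no observations near this x to validate the fitted line there
- The standard error of prediction grows with (x − x̄)², and x = 22.11 is far from x̄ = 7.27

Report the number if required, but flag clearly that it is an extrapolation.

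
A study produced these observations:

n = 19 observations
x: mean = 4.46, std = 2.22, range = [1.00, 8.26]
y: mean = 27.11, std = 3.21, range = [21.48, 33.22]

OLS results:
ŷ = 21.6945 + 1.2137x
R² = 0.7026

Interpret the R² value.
The model explains 70.26% of the variance in y (R² = 0.7026), leaving 29.74% unexplained; the fit is strong.

R² = 1 − SS_res/SS_tot compares the residual scatter to the total scatter of y about its mean.

Here R² = 0.7026:
- Explained: 70.26% of the variation in y
- Unexplained (residual): 100% − 70.26% = 29.74%
- Rule of thumb (below 0.3 weak; 0.3 to below 0.7 moderate; 0.7 and above strong) → strong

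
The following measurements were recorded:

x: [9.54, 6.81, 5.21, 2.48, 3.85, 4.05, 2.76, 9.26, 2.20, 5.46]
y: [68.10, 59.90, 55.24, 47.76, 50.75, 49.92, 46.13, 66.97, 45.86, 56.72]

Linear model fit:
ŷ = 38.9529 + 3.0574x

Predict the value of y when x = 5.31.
ŷ = 55.1877

Plug x = 5.31 into the fitted line:

ŷ = 38.9529 + 3.0574 × 5.31
ŷ = 38.9529 + 16.2348
ŷ = 55.1877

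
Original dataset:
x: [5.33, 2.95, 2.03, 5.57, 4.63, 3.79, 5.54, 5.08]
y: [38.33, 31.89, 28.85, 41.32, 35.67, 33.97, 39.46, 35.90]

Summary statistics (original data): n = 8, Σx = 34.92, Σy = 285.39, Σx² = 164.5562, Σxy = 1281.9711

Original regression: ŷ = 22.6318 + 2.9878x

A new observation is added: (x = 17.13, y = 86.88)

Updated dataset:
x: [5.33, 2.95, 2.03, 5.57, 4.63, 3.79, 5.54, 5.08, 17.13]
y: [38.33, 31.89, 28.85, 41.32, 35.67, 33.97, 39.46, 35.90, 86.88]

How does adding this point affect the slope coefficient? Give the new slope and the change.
The slope changes from 2.9878 to 3.9324 (change of +0.9446, or +31.6%).

The new point has HIGH LEVERAGE: x = 17.13 is far from the original mean x̄ = 34.92/8 ≈ 4.37 (original range [2.03, 5.57]).

Step 1: Update the sums with the new point (n goes from 8 to 9)
Σx  = 34.92 + 17.13 = 52.05
Σy  = 285.39 + 86.88 = 372.27
Σx² = 164.5562 + 17.13² = 164.5562 + 293.4369 = 457.9931
Σxy = 1281.9711 + 17.13×86.88 = 1281.9711 + 1488.2544 = 2770.2255

Step 2: Recompute the slope with b₁ = (nΣxy − ΣxΣy) / (nΣx² − (Σx)²)
Numerator   = 9×2770.2255 − 52.05×372.27 = 24932.0295 − 19376.6535 = 5555.3760
Denominator = 9×457.9931 − 52.05² = 4121.9379 − 2709.2025 = 1412.7354
b₁(new) = 5555.3760 / 1412.7354 = 3.9324

(Same formula on the original sums: (8×1281.9711 − 34.92×285.39) / (8×164.5562 − 34.92²) = 289.9500 / 97.0432 = 2.9878, matching the given fit.)

Step 3: Change in slope
Δβ₁ = 3.9324 − 2.9878 = +0.9446
Relative change = +0.9446 / 2.9878 × 100% = +31.6%
→ the slope increases when the point is added.

Because the point sits above the extension of the original line at a high-leverage x, it tilts the fit up.
In practice: examine leverage (hᵢ) and Cook's distance rather than deleting it automatically; check such a point for data-entry or measurement error.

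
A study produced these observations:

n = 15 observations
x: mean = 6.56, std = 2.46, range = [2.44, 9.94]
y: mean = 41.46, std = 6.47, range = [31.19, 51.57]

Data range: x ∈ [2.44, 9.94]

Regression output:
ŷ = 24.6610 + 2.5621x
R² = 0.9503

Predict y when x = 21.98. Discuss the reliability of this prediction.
ŷ = 80.9760, but this is extrapolation (above the data range [2.44, 9.94]) and may be unreliable.

Prediction calculation:
ŷ = 24.6610 + 2.5621 × 21.98
ŷ = 80.9760

Reliability:
- Data range: x ∈ [2.44, 9.94]
- Prediction point: x = 21.98 is 12.04 units above the observed range → this is EXTRAPOLATION, not interpolation

Why that matters here:
- Real relationships often flatten, saturate, or turn nonlinear at extremes
- There are no observations near this x to validate the fitted line there

The R² = 0.9503 only validates the fit within [2.44, 9.94]; treat ŷ = 80.9760 with caution.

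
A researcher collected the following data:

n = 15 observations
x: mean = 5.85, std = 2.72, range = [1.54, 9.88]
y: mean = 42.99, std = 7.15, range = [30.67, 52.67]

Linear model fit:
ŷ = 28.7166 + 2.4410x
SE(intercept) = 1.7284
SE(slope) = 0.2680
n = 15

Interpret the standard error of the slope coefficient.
The slope 2.4410 is pinned down to within about ±0.2680 (one SE) by these data — relative uncertainty 11.0%, i.e. precise.

What SE measures:
- The standard error quantifies the sampling variability of the coefficient estimate
- It is the estimated standard deviation of β̂₁ across hypothetical repeated samples of the same size
- Smaller SE → more precise estimate

Relative precision:
- SE / |β̂₁| = 0.2680 / 2.4410 = 11.0%
- Rule of thumb (under 20%: precise; 20% to under 50%: moderately precise; 50% or more: imprecise) → precise

Link to the t-test: t = β̂₁ / SE(β̂₁) = 2.4410 / 0.2680 = 9.1082, the statistic for H₀: β₁ = 0.

What drives SE(β̂₁): larger n (here n = 15) → smaller SE; more residual scatter → larger SE.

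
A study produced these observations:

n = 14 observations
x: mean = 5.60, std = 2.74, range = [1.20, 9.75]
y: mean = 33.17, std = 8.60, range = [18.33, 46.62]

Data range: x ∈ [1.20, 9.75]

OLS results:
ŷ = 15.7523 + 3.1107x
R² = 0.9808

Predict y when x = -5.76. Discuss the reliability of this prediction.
ŷ = -2.1653 (extrapolation — x = -5.76 lies outside [1.20, 9.75], so reliability is low).

Prediction calculation:
ŷ = 15.7523 + 3.1107 × (-5.76)
ŷ = -2.1653

Reliability:
- Data range: x ∈ [1.20, 9.75]
- Prediction point: x = -5.76 is 6.96 units below the observed range → this is EXTRAPOLATION, not interpolation

Why that matters here:
- R² describes fit only over the sampled x values; it says nothing about behaviour beyond them
- Real relationships often flatten, saturate, or turn nonlinear at extremes

A defensible statement: 'if the linear trend continued to x = -5.76, y would be about -2.1653' — the premise is untested.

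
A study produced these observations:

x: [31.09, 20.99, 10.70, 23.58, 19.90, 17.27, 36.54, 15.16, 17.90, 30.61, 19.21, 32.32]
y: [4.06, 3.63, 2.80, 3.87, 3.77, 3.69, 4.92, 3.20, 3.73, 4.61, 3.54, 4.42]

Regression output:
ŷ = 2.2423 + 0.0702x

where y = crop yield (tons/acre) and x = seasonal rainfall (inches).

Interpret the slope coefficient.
On average, crop yield is about 0.0702 tons/acre higher for every extra inch of rainfall.

The slope coefficient β₁ = 0.0702 represents the marginal effect of rainfall on crop yield.

Interpretation:
- Rainfall up by 1 inch → predicted crop yield increases by 0.0702 tons/acre
- The effect is assumed constant over the observed range of x (linearity)
- The slope describes association in these data, not necessarily a causal effect

The intercept β₀ = 2.2423 is the predicted crop yield when rainfall = 0; since the smallest observed x is 10.70, this is an extrapolation and mainly anchors the line.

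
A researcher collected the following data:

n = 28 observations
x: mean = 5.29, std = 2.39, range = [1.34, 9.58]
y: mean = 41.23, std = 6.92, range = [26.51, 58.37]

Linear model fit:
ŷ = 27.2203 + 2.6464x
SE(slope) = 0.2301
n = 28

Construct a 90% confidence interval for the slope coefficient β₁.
The 90% CI for β₁ is (2.2539, 3.0389)

Confidence interval for the slope:

The 90% CI for β₁ is: β̂₁ ± t*(α/2, n-2) × SE(β̂₁)

Step 1: Find critical t-value
- Confidence level = 0.9
- Degrees of freedom = n - 2 = 28 - 2 = 26
- t*(α/2, 26) = 1.7056

Step 2: Calculate margin of error
Margin = 1.7056 × 0.2301 = 0.3925

Step 3: Construct interval
CI = 2.6464 ± 0.3925
CI = (2.2539, 3.0389)

Interpretation: intervals built this way capture the true β₁ in 90% of repeated samples; here the plausible range for the per-unit effect of x on y is 2.2539 to 3.0389.
The interval does not include 0, suggesting a significant linear relationship.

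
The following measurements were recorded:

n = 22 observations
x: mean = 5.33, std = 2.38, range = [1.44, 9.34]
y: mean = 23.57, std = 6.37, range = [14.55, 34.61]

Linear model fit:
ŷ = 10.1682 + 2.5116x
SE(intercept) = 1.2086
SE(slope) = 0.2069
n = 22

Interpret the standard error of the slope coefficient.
SE(slope) = 0.2069 measures the uncertainty in the estimated slope. The coefficient is estimated precisely (SE/|β̂₁| = 8.2%).

SE(β̂₁) = 0.2069 says: if we drew many samples of n = 22 from the same population and refit each time, the fitted slopes would scatter with a standard deviation of roughly 0.2069 around the true β₁.

Relative precision:
- SE / |β̂₁| = 0.2069 / 2.5116 = 8.2%
- Rule of thumb (under 20%: precise; 20% to under 50%: moderately precise; 50% or more: imprecise) → precise

Link to the t-test: t = β̂₁ / SE(β̂₁) = 2.5116 / 0.2069 = 12.1392, the statistic for H₀: β₁ = 0.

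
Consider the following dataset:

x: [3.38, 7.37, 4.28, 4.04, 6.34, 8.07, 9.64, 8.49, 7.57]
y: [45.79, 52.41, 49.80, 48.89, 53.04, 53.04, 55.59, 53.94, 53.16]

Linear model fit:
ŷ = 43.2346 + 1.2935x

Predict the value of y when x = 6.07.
ŷ = 51.0861

Plug x = 6.07 into the fitted line:

ŷ = 43.2346 + 1.2935 × 6.07
ŷ = 43.2346 + 7.8515
ŷ = 51.0861

This is a point prediction; actual observations scatter around it by roughly the residual standard deviation.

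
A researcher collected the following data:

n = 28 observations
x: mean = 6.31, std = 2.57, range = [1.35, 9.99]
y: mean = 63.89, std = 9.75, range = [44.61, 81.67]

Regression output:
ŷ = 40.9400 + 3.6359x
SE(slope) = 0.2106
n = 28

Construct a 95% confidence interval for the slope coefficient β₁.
The 95% CI for β₁ is (3.2030, 4.0688)

Confidence interval for the slope:

The 95% CI for β₁ is: β̂₁ ± t*(α/2, n-2) × SE(β̂₁)

Step 1: Find critical t-value
- Confidence level = 0.95
- Degrees of freedom = n - 2 = 28 - 2 = 26
- t*(α/2, 26) = 2.0555

Step 2: Calculate margin of error
Margin = 2.0555 × 0.2106 = 0.4329

Step 3: Construct interval
CI = 3.6359 ± 0.4329
CI = (3.2030, 4.0688)

Interpretation: intervals built this way capture the true β₁ in 95% of repeated samples; here the plausible range for the per-unit effect of x on y is 3.2030 to 4.0688.
The interval does not include 0, suggesting a significant linear relationship.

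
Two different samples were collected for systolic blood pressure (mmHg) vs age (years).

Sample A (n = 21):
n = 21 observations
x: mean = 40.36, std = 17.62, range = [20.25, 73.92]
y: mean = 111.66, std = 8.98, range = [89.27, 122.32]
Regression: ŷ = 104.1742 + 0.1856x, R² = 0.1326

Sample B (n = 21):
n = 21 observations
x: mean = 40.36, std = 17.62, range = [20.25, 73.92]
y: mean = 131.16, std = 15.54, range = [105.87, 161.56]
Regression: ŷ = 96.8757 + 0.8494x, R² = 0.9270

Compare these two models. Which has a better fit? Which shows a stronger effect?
Model B has the better fit (R² = 0.9270 vs 0.1326). Model B shows the stronger effect (|β₁| = 0.8494 vs 0.1856).

Model Comparison:

Goodness of fit (R²):
- Model A: R² = 0.1326 → 13.26% of variance in blood pressure explained
- Model B: R² = 0.9270 → 92.70% of variance in blood pressure explained
- 0.9270 > 0.1326 → Model B has the better fit

Which has the larger per-year effect? (|β₁|)
- Model A: β₁ = 0.1856 → predicted blood pressure rises 0.1856 mmHg per additional year of age
- Model B: β₁ = 0.8494 → predicted blood pressure rises 0.8494 mmHg per additional year of age
- |0.1856| < |0.8494| → Model B shows the stronger marginal effect

Notes:
- A steeper slope doesn't make a better model if the scatter around the line is large.
- The two samples could reflect different populations, time periods, or measurement quality.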